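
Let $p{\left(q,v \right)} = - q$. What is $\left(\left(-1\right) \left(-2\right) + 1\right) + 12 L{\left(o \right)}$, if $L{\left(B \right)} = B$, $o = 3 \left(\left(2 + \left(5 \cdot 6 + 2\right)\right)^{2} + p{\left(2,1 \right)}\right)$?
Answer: $41547$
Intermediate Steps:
$o = 3462$ ($o = 3 \left(\left(2 + \left(5 \cdot 6 + 2\right)\right)^{2} - 2\right) = 3 \left(\left(2 + \left(30 + 2\right)\right)^{2} - 2\right) = 3 \left(\left(2 + 32\right)^{2} - 2\right) = 3 \left(34^{2} - 2\right) = 3 \left(1156 - 2\right) = 3 \cdot 1154 = 3462$)
$\left(\left(-1\right) \left(-2\right) + 1\right) + 12 L{\left(o \right)} = \left(\left(-1\right) \left(-2\right) + 1\right) + 12 \cdot 3462 = \left(2 + 1\right) + 41544 = 3 + 41544 = 41547$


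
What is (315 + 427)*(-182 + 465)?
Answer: 209986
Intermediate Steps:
(315 + 427)*(-182 + 465) = 742*283 = 209986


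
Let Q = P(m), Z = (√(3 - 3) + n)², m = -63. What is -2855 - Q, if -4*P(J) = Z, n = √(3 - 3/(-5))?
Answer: -28541/10 ≈ -2854.1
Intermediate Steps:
n = 3*√10/5 (n = √(3 - 3*(-⅕)) = √(3 + ⅗) = √(18/5) = 3*√10/5 ≈ 1.8974)
Z = 18/5 (Z = (√(3 - 3) + 3*√10/5)² = (√0 + 3*√10/5)² = (0 + 3*√10/5)² = (3*√10/5)² = 18/5 ≈ 3.6000)
P(J) = -9/10 (P(J) = -¼*18/5 = -9/10)
Q = -9/10 ≈ -0.90000
-2855 - Q = -2855 - 1*(-9/10) = -2855 + 9/10 = -28541/10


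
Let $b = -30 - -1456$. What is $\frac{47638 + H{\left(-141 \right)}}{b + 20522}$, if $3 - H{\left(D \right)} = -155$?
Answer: $\frac{3983}{1829} \approx 2.1777$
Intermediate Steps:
$b = 1426$ ($b = -30 + 1456 = 1426$)
$H{\left(D \right)} = 158$ ($H{\left(D \right)} = 3 - -155 = 3 + 155 = 158$)
$\frac{47638 + H{\left(-141 \right)}}{b + 20522} = \frac{47638 + 158}{1426 + 20522} = \frac{47796}{21948} = 47796 \cdot \frac{1}{21948} = \frac{3983}{1829}$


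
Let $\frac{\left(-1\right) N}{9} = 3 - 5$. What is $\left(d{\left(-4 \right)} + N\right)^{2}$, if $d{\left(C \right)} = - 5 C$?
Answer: $1444$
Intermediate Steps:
$N = 18$ ($N = - 9 \left(3 - 5\right) = \left(-9\right) \left(-2\right) = 18$)
$\left(d{\left(-4 \right)} + N\right)^{2} = \left(\left(-5\right) \left(-4\right) + 18\right)^{2} = \left(20 + 18\right)^{2} = 38^{2} = 1444$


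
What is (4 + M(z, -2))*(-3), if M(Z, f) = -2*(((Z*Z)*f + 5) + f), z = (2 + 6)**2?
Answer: -49146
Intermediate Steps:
z = 64 (z = 8**2 = 64)
M(Z, f) = -10 - 2*f - 2*f*Z**2 (M(Z, f) = -2*((Z**2*f + 5) + f) = -2*((f*Z**2 + 5) + f) = -2*((5 + f*Z**2) + f) = -2*(5 + f + f*Z**2) = -10 - 2*f - 2*f*Z**2)
(4 + M(z, -2))*(-3) = (4 + (-10 - 2*(-2) - 2*(-2)*64**2))*(-3) = (4 + (-10 + 4 - 2*(-2)*4096))*(-3) = (4 + (-10 + 4 + 16384))*(-3) = (4 + 16378)*(-3) = 16382*(-3) = -49146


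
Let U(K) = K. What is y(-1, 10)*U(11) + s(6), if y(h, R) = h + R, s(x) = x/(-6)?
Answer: 98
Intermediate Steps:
s(x) = -x/6 (s(x) = x*(-1/6) = -x/6)
y(h, R) = R + h
y(-1, 10)*U(11) + s(6) = (10 - 1)*11 - 1/6*6 = 9*11 - 1 = 99 - 1 = 98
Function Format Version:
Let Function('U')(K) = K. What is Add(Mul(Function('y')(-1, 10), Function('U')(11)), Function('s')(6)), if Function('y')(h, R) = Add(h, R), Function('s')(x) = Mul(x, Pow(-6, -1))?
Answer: 98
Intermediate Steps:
Function('s')(x) = Mul(Rational(-1, 6), x) (Function('s')(x) = Mul(x, Rational(-1, 6)) = Mul(Rational(-1, 6), x))
Function('y')(h, R) = Add(R, h)
Add(Mul(Function('y')(-1, 10), Function('U')(11)), Function('s')(6)) = Add(Mul(Add(10, -1), 11), Mul(Rational(-1, 6), 6)) = Add(Mul(9, 11), -1) = Add(99, -1) = 98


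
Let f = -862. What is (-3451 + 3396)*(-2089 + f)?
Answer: 162305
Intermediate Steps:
(-3451 + 3396)*(-2089 + f) = (-3451 + 3396)*(-2089 - 862) = -55*(-2951) = 162305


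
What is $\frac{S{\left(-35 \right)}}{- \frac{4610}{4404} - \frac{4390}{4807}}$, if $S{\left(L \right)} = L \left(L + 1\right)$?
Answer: $- \frac{359890476}{592769} \approx -607.13$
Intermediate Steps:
$S{\left(L \right)} = L \left(1 + L\right)$
$\frac{S{\left(-35 \right)}}{- \frac{4610}{4404} - \frac{4390}{4807}} = \frac{\left(-35\right) \left(1 - 35\right)}{- \frac{4610}{4404} - \frac{4390}{4807}} = \frac{\left(-35\right) \left(-34\right)}{\left(-4610\right) \frac{1}{4404} - \frac{4390}{4807}} = \frac{1190}{- \frac{2305}{2202} - \frac{4390}{4807}} = \frac{1190}{- \frac{20746915}{10585014}} = 1190 \left(- \frac{10585014}{20746915}\right) = - \frac{359890476}{592769}$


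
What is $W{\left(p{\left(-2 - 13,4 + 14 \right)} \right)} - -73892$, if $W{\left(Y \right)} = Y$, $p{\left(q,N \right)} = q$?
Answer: $73877$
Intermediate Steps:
$W{\left(p{\left(-2 - 13,4 + 14 \right)} \right)} - -73892 = \left(-2 - 13\right) - -73892 = -15 + 73892 = 73877$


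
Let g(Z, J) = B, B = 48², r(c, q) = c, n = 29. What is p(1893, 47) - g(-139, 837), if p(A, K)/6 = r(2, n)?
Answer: -2292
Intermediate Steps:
p(A, K) = 12 (p(A, K) = 6*2 = 12)
B = 2304
g(Z, J) = 2304
p(1893, 47) - g(-139, 837) = 12 - 1*2304 = 12 - 2304 = -2292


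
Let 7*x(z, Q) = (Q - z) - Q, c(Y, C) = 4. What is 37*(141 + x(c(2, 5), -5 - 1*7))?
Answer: 36371/7 ≈ 5195.9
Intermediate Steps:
x(z, Q) = -z/7 (x(z, Q) = ((Q - z) - Q)/7 = (-z)/7 = -z/7)
37*(141 + x(c(2, 5), -5 - 1*7)) = 37*(141 - 1/7*4) = 37*(141 - 4/7) = 37*(983/7) = 36371/7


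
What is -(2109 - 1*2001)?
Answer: -108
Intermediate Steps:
-(2109 - 1*2001) = -(2109 - 2001) = -1*108 = -108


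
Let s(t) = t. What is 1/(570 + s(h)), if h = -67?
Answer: 1/503 ≈ 0.0019881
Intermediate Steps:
1/(570 + s(h)) = 1/(570 - 67) = 1/503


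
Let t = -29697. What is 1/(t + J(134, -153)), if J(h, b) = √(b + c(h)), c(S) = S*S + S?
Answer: -9899/293964624 - √1993/293964624 ≈ -3.3826e-5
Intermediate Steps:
c(S) = S + S² (c(S) = S² + S = S + S²)
J(h, b) = √(b + h*(1 + h))
1/(t + J(134, -153)) = 1/(-29697 + √(-153 + 134*(1 + 134))) = 1/(-29697 + √(-153 + 134*135)) = 1/(-29697 + √(-153 + 18090)) = 1/(-29697 + √17937) = 1/(-29697 + 3*√1993)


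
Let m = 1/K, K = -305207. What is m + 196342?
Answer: 59924952793/305207 ≈ 1.9634e+5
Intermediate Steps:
m = -1/305207 (m = 1/(-305207) = -1/305207 ≈ -3.2765e-6)
m + 196342 = -1/305207 + 196342 = 59924952793/305207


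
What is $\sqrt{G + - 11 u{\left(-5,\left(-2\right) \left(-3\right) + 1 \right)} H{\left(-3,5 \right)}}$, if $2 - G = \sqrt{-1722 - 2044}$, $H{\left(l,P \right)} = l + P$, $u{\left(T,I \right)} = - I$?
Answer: $\sqrt{156 - i \sqrt{3766}} \approx 12.721 - 2.4121 i$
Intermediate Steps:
$H{\left(l,P \right)} = P + l$
$G = 2 - i \sqrt{3766}$ ($G = 2 - \sqrt{-1722 - 2044} = 2 - \sqrt{-3766} = 2 - i \sqrt{3766} \approx 2.0 - 61.368 i$)
$\sqrt{G + - 11 u{\left(-5,\left(-2\right) \left(-3\right) + 1 \right)} H{\left(-3,5 \right)}} = \sqrt{\left(2 - i \sqrt{3766}\right) + - 11 \left(- (\left(-2\right) \left(-3\right) + 1)\right) \left(5 - 3\right)} = \sqrt{\left(2 - i \sqrt{3766}\right) + - 11 \left(- (6 + 1)\right) 2} = \sqrt{\left(2 - i \sqrt{3766}\right) + - 11 \left(\left(-1\right) 7\right) 2} = \sqrt{\left(2 - i \sqrt{3766}\right) + \left(-11\right) \left(-7\right) 2} = \sqrt{\left(2 - i \sqrt{3766}\right) + 77 \cdot 2} = \sqrt{\left(2 - i \sqrt{3766}\right) + 154} = \sqrt{156 - i \sqrt{3766}}$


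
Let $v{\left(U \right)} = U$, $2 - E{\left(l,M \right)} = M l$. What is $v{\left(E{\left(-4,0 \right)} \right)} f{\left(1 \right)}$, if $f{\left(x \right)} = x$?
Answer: $2$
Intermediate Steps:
$E{\left(l,M \right)} = 2 - M l$
$v{\left(E{\left(-4,0 \right)} \right)} f{\left(1 \right)} = \left(2 - 0 \left(-4\right)\right) 1 = \left(2 + 0\right) 1 = 2 \cdot 1 = 2$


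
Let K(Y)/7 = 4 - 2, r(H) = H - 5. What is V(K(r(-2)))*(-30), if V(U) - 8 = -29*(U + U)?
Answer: 24120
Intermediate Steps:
r(H) = -5 + H
K(Y) = 14 (K(Y) = 7*(4 - 2) = 7*2 = 14)
V(U) = 8 - 58*U (V(U) = 8 - 29*(U + U) = 8 - 58*U)
V(K(r(-2)))*(-30) = (8 - 58*14)*(-30) = (8 - 812)*(-30) = -804*(-30) = 24120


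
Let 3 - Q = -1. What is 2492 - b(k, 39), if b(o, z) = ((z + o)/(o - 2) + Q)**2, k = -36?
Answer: 3576247/1444 ≈ 2476.6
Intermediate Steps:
Q = 4 (Q = 3 - 1*(-1) = 3 + 1 = 4)
b(o, z) = (4 + (o + z)/(-2 + o))**2 (b(o, z) = ((z + o)/(o - 2) + 4)**2 = ((o + z)/(-2 + o) + 4)**2 = (4 + (o + z)/(-2 + o))**2)
2492 - b(k, 39) = 2492 - (-8 + 39 + 5*(-36))**2/(-2 - 36)**2 = 2492 - (-8 + 39 - 180)**2/(-38)**2 = 2492 - (-149)**2/1444 = 2492 - 22201/1444 = 3576247/1444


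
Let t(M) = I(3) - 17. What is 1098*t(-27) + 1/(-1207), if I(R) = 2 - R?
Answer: -23855149/1207 ≈ -19764.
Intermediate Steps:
t(M) = -18 (t(M) = (2 - 1*3) - 17 = (2 - 3) - 17 = -1 - 17 = -18)
1098*t(-27) + 1/(-1207) = 1098*(-18) + 1/(-1207) = -19764 - 1/1207 = -23855149/1207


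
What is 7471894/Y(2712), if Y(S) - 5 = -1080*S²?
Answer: -7471894/7943339515 ≈ -0.00094065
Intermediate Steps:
Y(S) = 5 - 1080*S²
7471894/Y(2712) = 7471894/(5 - 1080*2712²) = 7471894/(5 - 1080*7354944) = 7471894/(5 - 7943339520) = 7471894/(-7943339515) = 7471894*(-1/7943339515) = -7471894/7943339515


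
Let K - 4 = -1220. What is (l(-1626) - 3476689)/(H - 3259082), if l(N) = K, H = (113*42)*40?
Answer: 3477905/3069242 ≈ 1.1331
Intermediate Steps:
H = 189840 (H = 4746*40 = 189840)
K = -1216 (K = 4 - 1220 = -1216)
l(N) = -1216
(l(-1626) - 3476689)/(H - 3259082) = (-1216 - 3476689)/(189840 - 3259082) = -3477905/(-3069242) = -3477905*(-1/3069242) = 3477905/3069242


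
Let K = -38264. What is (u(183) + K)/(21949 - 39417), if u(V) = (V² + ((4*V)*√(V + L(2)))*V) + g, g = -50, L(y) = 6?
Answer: 4825/17468 - 100467*√21/4367 ≈ -105.15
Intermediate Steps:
u(V) = -50 + V² + 4*V²*√(6 + V) (u(V) = (V² + ((4*V)*√(V + 6))*V) - 50 = (V² + ((4*V)*√(6 + V))*V) - 50 = (V² + (4*V*√(6 + V))*V) - 50 = (V² + 4*V²*√(6 + V)) - 50 = -50 + V² + 4*V²*√(6 + V))
(u(183) + K)/(21949 - 39417) = ((-50 + 183² + 4*183²*√(6 + 183)) - 38264)/(21949 - 39417) = ((-50 + 33489 + 4*33489*√189) - 38264)/(-17468) = ((-50 + 33489 + 4*33489*(3*√21)) - 38264)*(-1/17468) = ((-50 + 33489 + 401868*√21) - 38264)*(-1/17468) = ((33439 + 401868*√21) - 38264)*(-1/17468) = (-4825 + 401868*√21)*(-1/17468) = 4825/17468 - 100467*√21/4367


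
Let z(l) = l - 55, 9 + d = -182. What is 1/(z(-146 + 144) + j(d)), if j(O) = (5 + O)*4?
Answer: -1/801 ≈ -0.0012484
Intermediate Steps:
d = -191 (d = -9 - 182 = -191)
z(l) = -55 + l
j(O) = 20 + 4*O
1/(z(-146 + 144) + j(d)) = 1/((-55 + (-146 + 144)) + (20 + 4*(-191))) = 1/((-55 - 2) + (20 - 764)) = 1/(-57 - 744) = 1/(-801) = -1/801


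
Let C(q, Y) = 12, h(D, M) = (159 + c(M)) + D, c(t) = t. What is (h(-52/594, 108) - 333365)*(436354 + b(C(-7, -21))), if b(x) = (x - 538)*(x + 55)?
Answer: -1469706040992/11 ≈ -1.3361e+11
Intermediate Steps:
h(D, M) = 159 + D + M (h(D, M) = (159 + M) + D = 159 + D + M)
b(x) = (-538 + x)*(55 + x)
(h(-52/594, 108) - 333365)*(436354 + b(C(-7, -21))) = ((159 - 52/594 + 108) - 333365)*(436354 + (-29590 + 12² - 483*12)) = ((159 - 52*1/594 + 108) - 333365)*(436354 + (-29590 + 144 - 5796)) = ((159 - 26/297 + 108) - 333365)*(436354 - 35242) = (79273/297 - 333365)*401112 = -98930132/297*401112 = -1469706040992/11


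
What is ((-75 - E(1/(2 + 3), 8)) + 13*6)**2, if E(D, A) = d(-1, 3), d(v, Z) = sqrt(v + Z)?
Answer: (3 - sqrt(2))**2 ≈ 2.5147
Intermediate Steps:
d(v, Z) = sqrt(Z + v)
E(D, A) = sqrt(2) (E(D, A) = sqrt(3 - 1) = sqrt(2))
((-75 - E(1/(2 + 3), 8)) + 13*6)**2 = ((-75 - sqrt(2)) + 13*6)**2 = ((-75 - sqrt(2)) + 78)**2 = (3 - sqrt(2))**2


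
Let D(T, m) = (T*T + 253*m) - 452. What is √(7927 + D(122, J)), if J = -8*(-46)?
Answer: √115463 ≈ 339.80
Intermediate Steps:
J = 368
D(T, m) = -452 + T² + 253*m (D(T, m) = (T² + 253*m) - 452 = -452 + T² + 253*m)
√(7927 + D(122, J)) = √(7927 + (-452 + 122² + 253*368)) = √(7927 + (-452 + 14884 + 93104)) = √(7927 + 107536) = √115463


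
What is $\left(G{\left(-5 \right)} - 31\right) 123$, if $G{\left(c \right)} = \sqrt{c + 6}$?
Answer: $-3690$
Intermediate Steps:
$G{\left(c \right)} = \sqrt{6 + c}$
$\left(G{\left(-5 \right)} - 31\right) 123 = \left(\sqrt{6 - 5} - 31\right) 123 = \left(\sqrt{1} - 31\right) 123 = \left(1 - 31\right) 123 = \left(-30\right) 123 = -3690$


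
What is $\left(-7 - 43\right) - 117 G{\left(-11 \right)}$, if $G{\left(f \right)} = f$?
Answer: $1237$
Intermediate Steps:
$\left(-7 - 43\right) - 117 G{\left(-11 \right)} = \left(-7 - 43\right) - -1287 = -50 + 1287 = 1237$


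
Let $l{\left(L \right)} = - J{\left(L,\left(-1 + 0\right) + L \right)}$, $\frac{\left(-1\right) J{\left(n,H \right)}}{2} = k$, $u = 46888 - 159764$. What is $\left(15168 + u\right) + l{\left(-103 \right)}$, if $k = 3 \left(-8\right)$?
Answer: $-97756$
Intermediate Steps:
$u = -112876$ ($u = 46888 - 159764 = -112876$)
$k = -24$
$J{\left(n,H \right)} = 48$ ($J{\left(n,H \right)} = \left(-2\right) \left(-24\right) = 48$)
$l{\left(L \right)} = -48$ ($l{\left(L \right)} = \left(-1\right) 48 = -48$)
$\left(15168 + u\right) + l{\left(-103 \right)} = \left(15168 - 112876\right) - 48 = -97708 - 48 = -97756$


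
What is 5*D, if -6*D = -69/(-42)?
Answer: -115/84 ≈ -1.3690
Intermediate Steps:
D = -23/84 (D = -(-23)/(2*(-42)) = -(-23)*(-1)/(2*42) = -1/6*23/14 = -23/84 ≈ -0.27381)
5*D = 5*(-23/84) = -115/84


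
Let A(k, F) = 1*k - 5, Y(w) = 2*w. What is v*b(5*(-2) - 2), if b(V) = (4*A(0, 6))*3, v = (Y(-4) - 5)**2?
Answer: -10140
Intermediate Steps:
v = 169 (v = (2*(-4) - 5)**2 = (-8 - 5)**2 = (-13)**2 = 169)
A(k, F) = -5 + k (A(k, F) = k - 5 = -5 + k)
b(V) = -60 (b(V) = (4*(-5 + 0))*3 = (4*(-5))*3 = -20*3 = -60)
v*b(5*(-2) - 2) = 169*(-60) = -10140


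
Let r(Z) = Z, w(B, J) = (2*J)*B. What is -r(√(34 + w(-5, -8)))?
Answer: -√114 ≈ -10.677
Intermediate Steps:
w(B, J) = 2*B*J
-r(√(34 + w(-5, -8))) = -√(34 + 2*(-5)*(-8)) = -√(34 + 80) = -√114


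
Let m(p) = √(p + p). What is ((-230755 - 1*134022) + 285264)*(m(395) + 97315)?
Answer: -7737807595 - 79513*√790 ≈ -7.7400e+9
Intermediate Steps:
m(p) = √2*√p (m(p) = √(2*p) = √2*√p)
((-230755 - 1*134022) + 285264)*(m(395) + 97315) = ((-230755 - 1*134022) + 285264)*(√2*√395 + 97315) = ((-230755 - 134022) + 285264)*(√790 + 97315) = (-364777 + 285264)*(97315 + √790) = -79513*(97315 + √790) = -7737807595 - 79513*√790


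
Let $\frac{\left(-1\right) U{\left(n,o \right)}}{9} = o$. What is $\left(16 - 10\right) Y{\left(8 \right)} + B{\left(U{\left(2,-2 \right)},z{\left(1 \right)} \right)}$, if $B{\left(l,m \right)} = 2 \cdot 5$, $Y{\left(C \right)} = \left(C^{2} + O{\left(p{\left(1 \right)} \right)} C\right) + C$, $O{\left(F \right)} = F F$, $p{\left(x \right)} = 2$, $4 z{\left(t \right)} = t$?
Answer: $634$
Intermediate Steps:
$z{\left(t \right)} = \frac{t}{4}$
$U{\left(n,o \right)} = - 9 o$
$O{\left(F \right)} = F^{2}$
$Y{\left(C \right)} = C^{2} + 5 C$ ($Y{\left(C \right)} = \left(C^{2} + 2^{2} C\right) + C = \left(C^{2} + 4 C\right) + C = C^{2} + 5 C$)
$B{\left(l,m \right)} = 10$
$\left(16 - 10\right) Y{\left(8 \right)} + B{\left(U{\left(2,-2 \right)},z{\left(1 \right)} \right)} = \left(16 - 10\right) 8 \left(5 + 8\right) + 10 = \left(16 - 10\right) 8 \cdot 13 + 10 = 6 \cdot 104 + 10 = 624 + 10 = 634$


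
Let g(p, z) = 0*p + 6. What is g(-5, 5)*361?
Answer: 2166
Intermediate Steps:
g(p, z) = 6 (g(p, z) = 0 + 6 = 6)
g(-5, 5)*361 = 6*361 = 2166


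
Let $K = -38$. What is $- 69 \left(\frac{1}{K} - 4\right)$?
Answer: $\frac{10557}{38} \approx 277.82$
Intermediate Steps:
$- 69 \left(\frac{1}{K} - 4\right) = - 69 \left(\frac{1}{-38} - 4\right) = - 69 \left(- \frac{1}{38} - 4\right) = \left(-69\right) \left(- \frac{153}{38}\right) = \frac{10557}{38}$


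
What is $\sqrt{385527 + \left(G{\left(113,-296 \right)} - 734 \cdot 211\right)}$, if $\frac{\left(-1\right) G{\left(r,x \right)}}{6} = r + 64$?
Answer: $\sqrt{229591} \approx 479.16$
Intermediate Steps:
$G{\left(r,x \right)} = -384 - 6 r$ ($G{\left(r,x \right)} = - 6 \left(r + 64\right) = - 6 \left(64 + r\right) = -384 - 6 r$)
$\sqrt{385527 + \left(G{\left(113,-296 \right)} - 734 \cdot 211\right)} = \sqrt{385527 - \left(1062 + 734 \cdot 211\right)} = \sqrt{385527 - 155936} = \sqrt{229591}$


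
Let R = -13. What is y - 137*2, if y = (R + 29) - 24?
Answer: -282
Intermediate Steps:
y = -8 (y = (-13 + 29) - 24 = 16 - 24 = -8)
y - 137*2 = -8 - 137*2 = -8 - 274 = -282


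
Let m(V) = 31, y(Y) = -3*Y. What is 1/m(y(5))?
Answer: 1/31 ≈ 0.032258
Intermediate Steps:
1/m(y(5)) = 1/31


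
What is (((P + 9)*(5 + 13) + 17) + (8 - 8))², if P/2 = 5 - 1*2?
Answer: 82369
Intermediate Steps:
P = 6 (P = 2*(5 - 1*2) = 2*(5 - 2) = 2*3 = 6)
(((P + 9)*(5 + 13) + 17) + (8 - 8))² = (((6 + 9)*(5 + 13) + 17) + (8 - 8))² = ((15*18 + 17) + 0)² = ((270 + 17) + 0)² = (287 + 0)² = 287² = 82369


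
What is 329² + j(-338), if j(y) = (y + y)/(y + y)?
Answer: 108242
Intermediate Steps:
j(y) = 1 (j(y) = (2*y)/((2*y)) = (2*y)*(1/(2*y)) = 1)
329² + j(-338) = 329² + 1 = 108241 + 1 = 108242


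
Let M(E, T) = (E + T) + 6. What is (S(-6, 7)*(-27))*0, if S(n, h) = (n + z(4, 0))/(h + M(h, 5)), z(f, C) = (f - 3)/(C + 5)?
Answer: 0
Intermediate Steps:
M(E, T) = 6 + E + T
z(f, C) = (-3 + f)/(5 + C)
S(n, h) = (1/5 + n)/(11 + 2*h) (S(n, h) = (n + (-3 + 4)/(5 + 0))/(h + (6 + h + 5)) = (n + 1/5)/(h + (11 + h)) = (n + (1/5)*1)/(11 + 2*h) = (n + 1/5)/(11 + 2*h) = (1/5 + n)/(11 + 2*h))
(S(-6, 7)*(-27))*0 = (((1 + 5*(-6))/(5*(11 + 2*7)))*(-27))*0 = (((1 - 30)/(5*(11 + 14)))*(-27))*0 = (((1/5)*(-29)/25)*(-27))*0 = (((1/5)*(1/25)*(-29))*(-27))*0 = -29/125*(-27)*0 = (783/125)*0 = 0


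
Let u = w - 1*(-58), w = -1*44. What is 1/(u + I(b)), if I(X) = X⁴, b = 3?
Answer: 1/95 ≈ 0.010526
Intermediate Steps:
w = -44
u = 14 (u = -44 - 1*(-58) = -44 + 58 = 14)
1/(u + I(b)) = 1/(14 + 3⁴) = 1/(14 + 81) = 1/95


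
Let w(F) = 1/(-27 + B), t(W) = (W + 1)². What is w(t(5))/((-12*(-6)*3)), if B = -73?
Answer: -1/21600 ≈ -4.6296e-5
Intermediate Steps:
t(W) = (1 + W)²
w(F) = -1/100 (w(F) = 1/(-27 - 73) = 1/(-100) = -1/100)
w(t(5))/((-12*(-6)*3)) = -1/(100*(-12*(-6)*3)) = -1/(100*(72*3)) = -1/100/216 = -1/100*1/216 = -1/21600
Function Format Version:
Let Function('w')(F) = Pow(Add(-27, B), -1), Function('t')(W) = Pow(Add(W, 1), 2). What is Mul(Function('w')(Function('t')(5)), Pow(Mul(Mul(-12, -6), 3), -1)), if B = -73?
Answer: Rational(-1, 21600) ≈ -4.6296e-5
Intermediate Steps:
Function('t')(W) = Pow(Add(1, W), 2)
Function('w')(F) = Rational(-1, 100) (Function('w')(F) = Pow(Add(-27, -73), -1) = Pow(-100, -1) = Rational(-1, 100))
Mul(Function('w')(Function('t')(5)), Pow(Mul(Mul(-12, -6), 3), -1)) = Mul(Rational(-1, 100), Pow(Mul(Mul(-12, -6), 3), -1)) = Mul(Rational(-1, 100), Pow(Mul(72, 3), -1)) = Mul(Rational(-1, 100), Pow(216, -1)) = Mul(Rational(-1, 100), Rational(1, 216)) = Rational(-1, 21600)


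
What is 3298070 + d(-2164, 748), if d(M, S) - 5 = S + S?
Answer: 3299571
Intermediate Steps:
d(M, S) = 5 + 2*S (d(M, S) = 5 + (S + S) = 5 + 2*S)
3298070 + d(-2164, 748) = 3298070 + (5 + 2*748) = 3298070 + (5 + 1496) = 3298070 + 1501 = 3299571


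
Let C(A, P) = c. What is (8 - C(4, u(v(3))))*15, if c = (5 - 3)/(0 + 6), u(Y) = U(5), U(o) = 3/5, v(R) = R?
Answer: 115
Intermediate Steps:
U(o) = 3/5 (U(o) = 3*(1/5) = 3/5)
u(Y) = 3/5
c = 1/3 (c = 2/6 = 2*(1/6) = 1/3 ≈ 0.33333)
C(A, P) = 1/3
(8 - C(4, u(v(3))))*15 = (8 - 1*1/3)*15 = (8 - 1/3)*15 = (23/3)*15 = 115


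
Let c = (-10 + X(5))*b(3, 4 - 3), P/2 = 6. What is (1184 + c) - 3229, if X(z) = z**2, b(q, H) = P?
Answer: -1865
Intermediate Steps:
P = 12 (P = 2*6 = 12)
b(q, H) = 12
c = 180 (c = (-10 + 5**2)*12 = (-10 + 25)*12 = 15*12 = 180)
(1184 + c) - 3229 = (1184 + 180) - 3229 = 1364 - 3229 = -1865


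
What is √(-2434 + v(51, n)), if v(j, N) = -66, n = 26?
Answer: 50*I ≈ 50.0*I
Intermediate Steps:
√(-2434 + v(51, n)) = √(-2434 - 66) = √(-2500) = 50*I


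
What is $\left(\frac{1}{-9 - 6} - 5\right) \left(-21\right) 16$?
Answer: $\frac{8512}{5} \approx 1702.4$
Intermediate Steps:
$\left(\frac{1}{-9 - 6} - 5\right) \left(-21\right) 16 = \left(\frac{1}{-15} - 5\right) \left(-21\right) 16 = \left(- \frac{1}{15} - 5\right) \left(-21\right) 16 = \left(- \frac{76}{15}\right) \left(-21\right) 16 = \frac{532}{5} \cdot 16 = \frac{8512}{5}$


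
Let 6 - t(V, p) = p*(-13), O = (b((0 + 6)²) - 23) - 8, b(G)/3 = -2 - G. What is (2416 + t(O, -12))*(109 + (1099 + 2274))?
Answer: 7890212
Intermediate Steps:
b(G) = -6 - 3*G (b(G) = 3*(-2 - G) = -6 - 3*G)
O = -145 (O = ((-6 - 3*(0 + 6)²) - 23) - 8 = ((-6 - 3*6²) - 23) - 8 = ((-6 - 3*36) - 23) - 8 = ((-6 - 108) - 23) - 8 = (-114 - 23) - 8 = -137 - 8 = -145)
t(V, p) = 6 + 13*p (t(V, p) = 6 - p*(-13) = 6 - (-13)*p = 6 + 13*p)
(2416 + t(O, -12))*(109 + (1099 + 2274)) = (2416 + (6 + 13*(-12)))*(109 + (1099 + 2274)) = (2416 + (6 - 156))*(109 + 3373) = (2416 - 150)*3482 = 2266*3482 = 7890212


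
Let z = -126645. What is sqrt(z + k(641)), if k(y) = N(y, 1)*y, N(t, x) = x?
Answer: 34*I*sqrt(109) ≈ 354.97*I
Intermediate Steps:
k(y) = y (k(y) = 1*y = y)
sqrt(z + k(641)) = sqrt(-126645 + 641) = sqrt(-126004) = 34*I*sqrt(109)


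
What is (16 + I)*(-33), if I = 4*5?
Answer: -1188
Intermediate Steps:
I = 20
(16 + I)*(-33) = (16 + 20)*(-33) = 36*(-33) = -1188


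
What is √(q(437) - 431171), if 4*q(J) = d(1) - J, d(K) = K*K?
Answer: 12*I*√2995 ≈ 656.72*I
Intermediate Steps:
d(K) = K²
q(J) = ¼ - J/4 (q(J) = (1² - J)/4 = (1 - J)/4 = ¼ - J/4)
√(q(437) - 431171) = √((¼ - ¼*437) - 431171) = √((¼ - 437/4) - 431171) = √(-109 - 431171) = √(-431280) = 12*I*√2995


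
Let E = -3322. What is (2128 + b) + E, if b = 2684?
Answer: 1490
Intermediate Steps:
(2128 + b) + E = (2128 + 2684) - 3322 = 4812 - 3322 = 1490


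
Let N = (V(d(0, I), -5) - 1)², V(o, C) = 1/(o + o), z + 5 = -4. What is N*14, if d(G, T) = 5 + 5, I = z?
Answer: 2527/200 ≈ 12.635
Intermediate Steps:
z = -9 (z = -5 - 4 = -9)
I = -9
d(G, T) = 10
V(o, C) = 1/(2*o)
N = 361/400 (N = ((½)/10 - 1)² = ((½)*(⅒) - 1)² = (1/20 - 1)² = (-19/20)² = 361/400 ≈ 0.90250)
N*14 = (361/400)*14 = 2527/200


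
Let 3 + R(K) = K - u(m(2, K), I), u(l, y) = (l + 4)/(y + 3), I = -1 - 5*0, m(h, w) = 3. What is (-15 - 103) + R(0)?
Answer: -249/2 ≈ -124.50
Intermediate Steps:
I = -1 (I = -1 + 0 = -1)
u(l, y) = (4 + l)/(3 + y)
R(K) = -13/2 + K (R(K) = -3 + (K - (4 + 3)/(3 - 1)) = -3 + (K - 7/2) = -3 + (-7/2 + K) = -13/2 + K)
(-15 - 103) + R(0) = (-15 - 103) + (-13/2 + 0) = -118 - 13/2 = -249/2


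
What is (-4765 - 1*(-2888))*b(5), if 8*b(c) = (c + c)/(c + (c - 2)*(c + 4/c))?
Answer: -46925/448 ≈ -104.74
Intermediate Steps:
b(c) = c/(4*(c + (-2 + c)*(c + 4/c))) (b(c) = ((c + c)/(c + (c - 2)*(c + 4/c)))/8 = ((2*c)/(c + (-2 + c)*(c + 4/c)))/8 = (2*c/(c + (-2 + c)*(c + 4/c)))/8 = c/(4*(c + (-2 + c)*(c + 4/c))))
(-4765 - 1*(-2888))*b(5) = (-4765 - 1*(-2888))*((1/4)*5**2/(-8 + 5**3 - 1*5**2 + 4*5)) = (-4765 + 2888)*((1/4)*25/(-8 + 125 - 1*25 + 20)) = -1877*25/(4*(-8 + 125 - 25 + 20)) = -1877*25/(4*112) = -1877*25/448 = -46925/448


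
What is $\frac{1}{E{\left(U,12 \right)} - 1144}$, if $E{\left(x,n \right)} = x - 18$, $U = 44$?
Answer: $- \frac{1}{1118} \approx -0.00089445$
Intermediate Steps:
$E{\left(x,n \right)} = -18 + x$
$\frac{1}{E{\left(U,12 \right)} - 1144} = \frac{1}{\left(-18 + 44\right) - 1144} = \frac{1}{26 - 1144} = \frac{1}{-1118} = - \frac{1}{1118}$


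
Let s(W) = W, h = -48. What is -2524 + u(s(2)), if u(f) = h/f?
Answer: -2548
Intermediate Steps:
u(f) = -48/f
-2524 + u(s(2)) = -2524 - 48/2 = -2524 - 48*1/2 = -2524 - 24 = -2548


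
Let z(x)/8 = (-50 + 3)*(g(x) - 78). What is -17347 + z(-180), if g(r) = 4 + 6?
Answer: 8221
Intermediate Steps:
g(r) = 10
z(x) = 25568 (z(x) = 8*((-50 + 3)*(10 - 78)) = 8*(-47*(-68)) = 8*3196 = 25568)
-17347 + z(-180) = -17347 + 25568 = 8221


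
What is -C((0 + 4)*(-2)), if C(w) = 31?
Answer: -31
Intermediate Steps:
-C((0 + 4)*(-2)) = -1*31 = -31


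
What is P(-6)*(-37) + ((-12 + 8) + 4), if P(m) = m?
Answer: 222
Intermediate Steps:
P(-6)*(-37) + ((-12 + 8) + 4) = -6*(-37) + ((-12 + 8) + 4) = 222 + (-4 + 4) = 222 + 0 = 222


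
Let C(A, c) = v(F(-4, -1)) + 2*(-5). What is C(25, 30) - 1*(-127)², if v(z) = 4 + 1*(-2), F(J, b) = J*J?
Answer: -16137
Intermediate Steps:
F(J, b) = J²
v(z) = 2 (v(z) = 4 - 2 = 2)
C(A, c) = -8 (C(A, c) = 2 + 2*(-5) = 2 - 10 = -8)
C(25, 30) - 1*(-127)² = -8 - 1*(-127)² = -8 - 1*16129 = -8 - 16129 = -16137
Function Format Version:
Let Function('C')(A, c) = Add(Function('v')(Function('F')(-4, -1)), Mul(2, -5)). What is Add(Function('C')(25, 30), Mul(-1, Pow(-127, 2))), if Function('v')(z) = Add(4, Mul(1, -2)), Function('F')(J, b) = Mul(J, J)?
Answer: -16137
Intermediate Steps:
Function('F')(J, b) = Pow(J, 2)
Function('v')(z) = 2 (Function('v')(z) = Add(4, -2) = 2)
Function('C')(A, c) = -8 (Function('C')(A, c) = Add(2, Mul(2, -5)) = Add(2, -10) = -8)
Add(Function('C')(25, 30), Mul(-1, Pow(-127, 2))) = Add(-8, Mul(-1, Pow(-127, 2))) = Add(-8, Mul(-1, 16129)) = Add(-8, -16129) = -16137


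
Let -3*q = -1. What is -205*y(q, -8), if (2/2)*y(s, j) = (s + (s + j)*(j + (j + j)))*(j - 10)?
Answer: 680190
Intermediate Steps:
q = ⅓ (q = -⅓*(-1) = ⅓ ≈ 0.33333)
y(s, j) = (-10 + j)*(s + 3*j*(j + s)) (y(s, j) = (s + (s + j)*(j + (j + j)))*(j - 10) = (s + (j + s)*(j + 2*j))*(-10 + j) = (s + (j + s)*(3*j))*(-10 + j) = (s + 3*j*(j + s))*(-10 + j) = (-10 + j)*(s + 3*j*(j + s)))
-205*y(q, -8) = -205*(-30*(-8)² - 10*⅓ + 3*(-8)³ - 29*(-8)*⅓ + 3*(⅓)*(-8)²) = -205*(-30*64 - 10/3 + 3*(-512) + 232/3 + 3*(⅓)*64) = -205*(-1920 - 10/3 - 1536 + 232/3 + 64) = -205*(-3318) = 680190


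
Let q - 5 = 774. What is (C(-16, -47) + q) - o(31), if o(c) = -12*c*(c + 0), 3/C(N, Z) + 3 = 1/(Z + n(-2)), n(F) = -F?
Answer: 1674161/136 ≈ 12310.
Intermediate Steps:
q = 779 (q = 5 + 774 = 779)
C(N, Z) = 3/(-3 + 1/(2 + Z)) (C(N, Z) = 3/(-3 + 1/(Z - 1*(-2))) = 3/(-3 + 1/(Z + 2)) = 3/(-3 + 1/(2 + Z)))
o(c) = -12*c**2 (o(c) = -12*c*c = -12*c**2)
(C(-16, -47) + q) - o(31) = (3*(-2 - 1*(-47))/(5 + 3*(-47)) + 779) - (-12)*31**2 = (3*(-2 + 47)/(5 - 141) + 779) - (-12)*961 = (3*45/(-136) + 779) - 1*(-11532) = (3*(-1/136)*45 + 779) + 11532 = (-135/136 + 779) + 11532 = 105809/136 + 11532 = 1674161/136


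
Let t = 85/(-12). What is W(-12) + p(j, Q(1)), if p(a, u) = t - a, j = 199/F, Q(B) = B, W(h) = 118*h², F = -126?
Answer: 4280597/252 ≈ 16987.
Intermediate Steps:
t = -85/12 (t = 85*(-1/12) = -85/12 ≈ -7.0833)
j = -199/126 (j = 199/(-126) = 199*(-1/126) = -199/126 ≈ -1.5794)
p(a, u) = -85/12 - a
W(-12) + p(j, Q(1)) = 118*(-12)² + (-85/12 - 1*(-199/126)) = 118*144 + (-85/12 + 199/126) = 16992 - 1387/252 = 4280597/252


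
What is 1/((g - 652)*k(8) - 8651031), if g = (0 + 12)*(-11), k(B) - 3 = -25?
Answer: -1/8633783 ≈ -1.1582e-7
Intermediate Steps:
k(B) = -22 (k(B) = 3 - 25 = -22)
g = -132 (g = 12*(-11) = -132)
1/((g - 652)*k(8) - 8651031) = 1/((-132 - 652)*(-22) - 8651031) = 1/(-784*(-22) - 8651031) = 1/(17248 - 8651031) = 1/(-8633783) = -1/8633783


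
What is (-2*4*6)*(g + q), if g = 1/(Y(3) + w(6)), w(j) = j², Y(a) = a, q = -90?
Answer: 56144/13 ≈ 4318.8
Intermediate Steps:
g = 1/39 (g = 1/(3 + 6²) = 1/(3 + 36) = 1/39 ≈ 0.025641)
(-2*4*6)*(g + q) = (-2*4*6)*(1/39 - 90) = -8*6*(-3509/39) = -48*(-3509/39) = 56144/13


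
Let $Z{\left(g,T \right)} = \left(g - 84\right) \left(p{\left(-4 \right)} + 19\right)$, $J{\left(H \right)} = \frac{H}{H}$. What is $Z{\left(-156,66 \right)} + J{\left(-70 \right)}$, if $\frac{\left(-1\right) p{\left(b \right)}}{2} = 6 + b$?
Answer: $-3599$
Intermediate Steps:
$p{\left(b \right)} = -12 - 2 b$ ($p{\left(b \right)} = - 2 \left(6 + b\right) = -12 - 2 b$)
$J{\left(H \right)} = 1$
$Z{\left(g,T \right)} = -1260 + 15 g$ ($Z{\left(g,T \right)} = \left(g - 84\right) \left(\left(-12 - -8\right) + 19\right) = \left(-84 + g\right) \left(\left(-12 + 8\right) + 19\right) = \left(-84 + g\right) \left(-4 + 19\right) = \left(-84 + g\right) 15 = -1260 + 15 g$)
$Z{\left(-156,66 \right)} + J{\left(-70 \right)} = \left(-1260 + 15 \left(-156\right)\right) + 1 = \left(-1260 - 2340\right) + 1 = -3600 + 1 = -3599$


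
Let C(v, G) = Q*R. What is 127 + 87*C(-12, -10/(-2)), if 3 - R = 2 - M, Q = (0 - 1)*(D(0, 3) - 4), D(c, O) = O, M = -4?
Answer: -134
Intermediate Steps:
Q = 1 (Q = (0 - 1)*(3 - 4) = -1*(-1) = 1)
R = -3 (R = 3 - (2 - 1*(-4)) = 3 - (2 + 4) = 3 - 1*6 = 3 - 6 = -3)
C(v, G) = -3 (C(v, G) = 1*(-3) = -3)
127 + 87*C(-12, -10/(-2)) = 127 + 87*(-3) = 127 - 261 = -134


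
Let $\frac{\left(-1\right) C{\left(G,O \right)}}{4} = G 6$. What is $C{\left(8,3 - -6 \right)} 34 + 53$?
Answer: $-6475$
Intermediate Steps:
$C{\left(G,O \right)} = - 24 G$ ($C{\left(G,O \right)} = - 4 G 6 = - 4 \cdot 6 G = - 24 G$)
$C{\left(8,3 - -6 \right)} 34 + 53 = \left(-24\right) 8 \cdot 34 + 53 = \left(-192\right) 34 + 53 = -6528 + 53 = -6475$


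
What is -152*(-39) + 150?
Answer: 6078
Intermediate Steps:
-152*(-39) + 150 = 5928 + 150 = 6078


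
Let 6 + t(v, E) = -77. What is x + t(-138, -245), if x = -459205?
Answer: -459288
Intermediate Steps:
t(v, E) = -83 (t(v, E) = -6 - 77 = -83)
x + t(-138, -245) = -459205 - 83 = -459288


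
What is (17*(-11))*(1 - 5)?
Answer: 748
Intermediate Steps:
(17*(-11))*(1 - 5) = -187*(-4) = 748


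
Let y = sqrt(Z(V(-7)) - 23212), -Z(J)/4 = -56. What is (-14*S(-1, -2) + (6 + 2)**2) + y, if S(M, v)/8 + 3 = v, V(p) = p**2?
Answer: 624 + 2*I*sqrt(5747) ≈ 624.0 + 151.62*I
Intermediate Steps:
Z(J) = 224 (Z(J) = -4*(-56) = 224)
S(M, v) = -24 + 8*v
y = 2*I*sqrt(5747) (y = sqrt(224 - 23212) = sqrt(-22988) = 2*I*sqrt(5747) ≈ 151.62*I)
(-14*S(-1, -2) + (6 + 2)**2) + y = (-14*(-24 + 8*(-2)) + (6 + 2)**2) + 2*I*sqrt(5747) = (-14*(-24 - 16) + 8**2) + 2*I*sqrt(5747) = (-14*(-40) + 64) + 2*I*sqrt(5747) = (560 + 64) + 2*I*sqrt(5747) = 624 + 2*I*sqrt(5747)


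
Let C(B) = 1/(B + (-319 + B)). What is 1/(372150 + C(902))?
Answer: 1485/552642751 ≈ 2.6871e-6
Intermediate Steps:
C(B) = 1/(-319 + 2*B)
1/(372150 + C(902)) = 1/(372150 + 1/(-319 + 2*902)) = 1/(372150 + 1/(-319 + 1804)) = 1/(372150 + 1/1485) = 1/(552642751/1485) = 1485/552642751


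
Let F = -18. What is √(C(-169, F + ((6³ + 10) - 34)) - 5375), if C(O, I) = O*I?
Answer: I*√34781 ≈ 186.5*I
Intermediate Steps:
C(O, I) = I*O
√(C(-169, F + ((6³ + 10) - 34)) - 5375) = √((-18 + ((6³ + 10) - 34))*(-169) - 5375) = √((-18 + ((216 + 10) - 34))*(-169) - 5375) = √((-18 + (226 - 34))*(-169) - 5375) = √((-18 + 192)*(-169) - 5375) = √(174*(-169) - 5375) = √(-29406 - 5375) = √(-34781) = I*√34781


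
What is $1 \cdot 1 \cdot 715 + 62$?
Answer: $777$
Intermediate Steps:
$1 \cdot 1 \cdot 715 + 62 = 1 \cdot 715 + 62 = 715 + 62 = 777$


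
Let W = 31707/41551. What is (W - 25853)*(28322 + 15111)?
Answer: -46655133394168/41551 ≈ -1.1228e+9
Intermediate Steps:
W = 31707/41551 (W = 31707*(1/41551) = 31707/41551 ≈ 0.76309)
(W - 25853)*(28322 + 15111) = (31707/41551 - 25853)*(28322 + 15111) = -1074186296/41551*43433 = -46655133394168/41551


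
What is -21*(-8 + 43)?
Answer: -735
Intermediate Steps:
-21*(-8 + 43) = -21*35 = -735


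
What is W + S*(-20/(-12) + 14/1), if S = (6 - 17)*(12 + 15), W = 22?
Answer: -4631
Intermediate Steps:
S = -297 (S = -11*27 = -297)
W + S*(-20/(-12) + 14/1) = 22 - 297*(-20/(-12) + 14/1) = 22 - 297*(-20*(-1/12) + 14*1) = 22 - 297*(5/3 + 14) = 22 - 297*47/3 = 22 - 4653 = -4631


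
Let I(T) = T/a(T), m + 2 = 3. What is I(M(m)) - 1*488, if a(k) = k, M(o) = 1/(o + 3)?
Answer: -487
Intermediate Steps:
m = 1 (m = -2 + 3 = 1)
M(o) = 1/(3 + o)
I(T) = 1 (I(T) = T/T = 1)
I(M(m)) - 1*488 = 1 - 1*488 = 1 - 488 = -487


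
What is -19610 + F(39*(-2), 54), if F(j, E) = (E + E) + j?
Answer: -19580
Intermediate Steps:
F(j, E) = j + 2*E (F(j, E) = 2*E + j = j + 2*E)
-19610 + F(39*(-2), 54) = -19610 + (39*(-2) + 2*54) = -19610 + (-78 + 108) = -19610 + 30 = -19580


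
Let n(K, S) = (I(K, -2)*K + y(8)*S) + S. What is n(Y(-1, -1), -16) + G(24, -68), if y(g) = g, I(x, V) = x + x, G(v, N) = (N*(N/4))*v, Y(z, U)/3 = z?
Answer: 27618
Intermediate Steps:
Y(z, U) = 3*z
G(v, N) = v*N²/4 (G(v, N) = (N*(N*(¼)))*v = (N*(N/4))*v = (N²/4)*v = v*N²/4)
I(x, V) = 2*x
n(K, S) = 2*K² + 9*S (n(K, S) = ((2*K)*K + 8*S) + S = (2*K² + 8*S) + S = 2*K² + 9*S)
n(Y(-1, -1), -16) + G(24, -68) = (2*(3*(-1))² + 9*(-16)) + (¼)*24*(-68)² = (2*(-3)² - 144) + (¼)*24*4624 = (2*9 - 144) + 27744 = (18 - 144) + 27744 = -126 + 27744 = 27618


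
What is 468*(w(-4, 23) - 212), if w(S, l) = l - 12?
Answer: -94068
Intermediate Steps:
w(S, l) = -12 + l
468*(w(-4, 23) - 212) = 468*((-12 + 23) - 212) = 468*(11 - 212) = 468*(-201) = -94068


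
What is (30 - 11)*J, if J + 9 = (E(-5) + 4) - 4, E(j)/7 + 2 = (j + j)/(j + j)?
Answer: -304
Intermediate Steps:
E(j) = -7 (E(j) = -14 + 7*((j + j)/(j + j)) = -14 + 7*((2*j)/((2*j))) = -14 + 7*((2*j)*(1/(2*j))) = -14 + 7*1 = -14 + 7 = -7)
J = -16 (J = -9 + ((-7 + 4) - 4) = -9 + (-3 - 4) = -9 - 7 = -16)
(30 - 11)*J = (30 - 11)*(-16) = 19*(-16) = -304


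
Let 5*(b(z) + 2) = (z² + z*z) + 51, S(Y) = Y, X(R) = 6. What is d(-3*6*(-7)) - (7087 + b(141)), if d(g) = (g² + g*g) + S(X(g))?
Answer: 83552/5 ≈ 16710.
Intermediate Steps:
d(g) = 6 + 2*g² (d(g) = (g² + g*g) + 6 = (g² + g²) + 6 = 2*g² + 6 = 6 + 2*g²)
b(z) = 41/5 + 2*z²/5 (b(z) = -2 + ((z² + z*z) + 51)/5 = -2 + ((z² + z²) + 51)/5 = -2 + (2*z² + 51)/5 = -2 + (51 + 2*z²)/5 = -2 + (51/5 + 2*z²/5) = 41/5 + 2*z²/5)
d(-3*6*(-7)) - (7087 + b(141)) = (6 + 2*(-3*6*(-7))²) - (7087 + (41/5 + (⅖)*141²)) = (6 + 2*(-18*(-7))²) - (7087 + (41/5 + (⅖)*19881)) = (6 + 2*126²) - (7087 + (41/5 + 39762/5)) = (6 + 2*15876) - (7087 + 39803/5) = (6 + 31752) - 1*75238/5 = 31758 - 75238/5 = 83552/5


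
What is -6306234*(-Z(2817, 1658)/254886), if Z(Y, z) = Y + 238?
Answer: 3210924145/42481 ≈ 75585.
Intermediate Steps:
Z(Y, z) = 238 + Y
-6306234*(-Z(2817, 1658)/254886) = -6306234/((-254886/(238 + 2817))) = -6306234/((-254886/3055)) = -6306234/((-254886*1/3055)) = -6306234/(-254886/3055) = -6306234*(-3055/254886) = 3210924145/42481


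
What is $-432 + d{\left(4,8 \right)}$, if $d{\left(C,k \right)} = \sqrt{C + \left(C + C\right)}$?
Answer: $-432 + 2 \sqrt{3} \approx -428.54$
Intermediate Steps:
$d{\left(C,k \right)} = \sqrt{3} \sqrt{C}$ ($d{\left(C,k \right)} = \sqrt{C + 2 C} = \sqrt{3 C} = \sqrt{3} \sqrt{C}$)
$-432 + d{\left(4,8 \right)} = -432 + \sqrt{3} \sqrt{4} = -432 + \sqrt{3} \cdot 2 = -432 + 2 \sqrt{3}$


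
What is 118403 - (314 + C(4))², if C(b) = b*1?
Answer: 17279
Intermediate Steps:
C(b) = b
118403 - (314 + C(4))² = 118403 - (314 + 4)² = 118403 - 1*318² = 118403 - 1*101124 = 118403 - 101124 = 17279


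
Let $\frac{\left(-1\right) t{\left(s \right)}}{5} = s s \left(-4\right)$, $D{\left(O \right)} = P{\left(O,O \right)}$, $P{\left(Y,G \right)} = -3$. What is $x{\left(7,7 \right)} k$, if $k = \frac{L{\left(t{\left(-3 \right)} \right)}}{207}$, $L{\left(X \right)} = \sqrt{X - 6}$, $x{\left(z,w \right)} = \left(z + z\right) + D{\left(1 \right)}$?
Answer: $\frac{11 \sqrt{174}}{207} \approx 0.70097$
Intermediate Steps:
$D{\left(O \right)} = -3$
$x{\left(z,w \right)} = -3 + 2 z$ ($x{\left(z,w \right)} = \left(z + z\right) - 3 = 2 z - 3 = -3 + 2 z$)
$t{\left(s \right)} = 20 s^{2}$ ($t{\left(s \right)} = - 5 s s \left(-4\right) = - 5 s^{2} \left(-4\right) = - 5 \left(- 4 s^{2}\right) = 20 s^{2}$)
$L{\left(X \right)} = \sqrt{-6 + X}$
$k = \frac{\sqrt{174}}{207}$ ($k = \frac{\sqrt{-6 + 20 \left(-3\right)^{2}}}{207} = \sqrt{-6 + 20 \cdot 9} \cdot \frac{1}{207} = \sqrt{-6 + 180} \cdot \frac{1}{207} = \sqrt{174} \cdot \frac{1}{207} = \frac{\sqrt{174}}{207} \approx 0.063724$)
$x{\left(7,7 \right)} k = \left(-3 + 2 \cdot 7\right) \frac{\sqrt{174}}{207} = \left(-3 + 14\right) \frac{\sqrt{174}}{207} = 11 \frac{\sqrt{174}}{207} = \frac{11 \sqrt{174}}{207}$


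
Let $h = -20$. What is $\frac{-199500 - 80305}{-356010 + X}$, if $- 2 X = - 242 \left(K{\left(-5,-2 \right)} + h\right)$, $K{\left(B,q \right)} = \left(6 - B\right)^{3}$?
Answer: $\frac{279805}{197379} \approx 1.4176$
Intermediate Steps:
$X = 158631$ ($X = - \frac{\left(-242\right) \left(- \left(-6 - 5\right)^{3} - 20\right)}{2} = - \frac{\left(-242\right) \left(- \left(-11\right)^{3} - 20\right)}{2} = - \frac{\left(-242\right) \left(\left(-1\right) \left(-1331\right) - 20\right)}{2} = - \frac{\left(-242\right) \left(1331 - 20\right)}{2} = - \frac{\left(-242\right) 1311}{2} = \left(- \frac{1}{2}\right) \left(-317262\right) = 158631$)
$\frac{-199500 - 80305}{-356010 + X} = \frac{-199500 - 80305}{-356010 + 158631} = - \frac{279805}{-197379} = \left(-279805\right) \left(- \frac{1}{197379}\right) = \frac{279805}{197379}$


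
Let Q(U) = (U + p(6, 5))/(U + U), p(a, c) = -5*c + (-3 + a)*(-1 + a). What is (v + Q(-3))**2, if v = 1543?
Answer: 85951441/36 ≈ 2.3875e+6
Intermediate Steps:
p(a, c) = -5*c + (-1 + a)*(-3 + a)
Q(U) = (-10 + U)/(2*U) (Q(U) = (U + (3 + 6**2 - 5*5 - 4*6))/(U + U) = (U + (3 + 36 - 25 - 24))/((2*U)) = (U - 10)*(1/(2*U)) = (-10 + U)*(1/(2*U)) = (-10 + U)/(2*U))
(v + Q(-3))**2 = (1543 + (1/2)*(-10 - 3)/(-3))**2 = (1543 + (1/2)*(-1/3)*(-13))**2 = (1543 + 13/6)**2 = (9271/6)**2 = 85951441/36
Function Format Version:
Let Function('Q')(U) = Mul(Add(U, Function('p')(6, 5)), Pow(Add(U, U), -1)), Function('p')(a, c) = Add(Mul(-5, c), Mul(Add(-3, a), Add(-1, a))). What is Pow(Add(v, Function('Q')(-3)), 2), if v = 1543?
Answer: Rational(85951441, 36) ≈ 2.3875e+6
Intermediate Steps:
Function('p')(a, c) = Add(Mul(-5, c), Mul(Add(-1, a), Add(-3, a)))
Function('Q')(U) = Mul(Rational(1, 2), Pow(U, -1), Add(-10, U)) (Function('Q')(U) = Mul(Add(U, Add(3, Pow(6, 2), Mul(-5, 5), Mul(-4, 6))), Pow(Add(U, U), -1)) = Mul(Add(U, Add(3, 36, -25, -24)), Pow(Mul(2, U), -1)) = Mul(Add(U, -10), Mul(Rational(1, 2), Pow(U, -1))) = Mul(Add(-10, U), Mul(Rational(1, 2), Pow(U, -1))) = Mul(Rational(1, 2), Pow(U, -1), Add(-10, U)))
Pow(Add(v, Function('Q')(-3)), 2) = Pow(Add(1543, Mul(Rational(1, 2), Pow(-3, -1), Add(-10, -3))), 2) = Pow(Add(1543, Mul(Rational(1, 2), Rational(-1, 3), -13)), 2) = Pow(Add(1543, Rational(13, 6)), 2) = Pow(Rational(9271, 6), 2) = Rational(85951441, 36)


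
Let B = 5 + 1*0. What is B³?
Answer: 125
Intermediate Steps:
B = 5 (B = 5 + 0 = 5)
B³ = 5³ = 125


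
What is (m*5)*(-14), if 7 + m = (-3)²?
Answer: -140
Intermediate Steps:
m = 2 (m = -7 + (-3)² = -7 + 9 = 2)
(m*5)*(-14) = (2*5)*(-14) = 10*(-14) = -140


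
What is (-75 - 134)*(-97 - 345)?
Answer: 92378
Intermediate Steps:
(-75 - 134)*(-97 - 345) = -209*(-442) = 92378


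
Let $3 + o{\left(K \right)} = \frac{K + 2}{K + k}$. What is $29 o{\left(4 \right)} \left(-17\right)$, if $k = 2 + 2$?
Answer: $\frac{4437}{4} \approx 1109.3$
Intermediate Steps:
$k = 4$
$o{\left(K \right)} = -3 + \frac{2 + K}{4 + K}$ ($o{\left(K \right)} = -3 + \frac{K + 2}{K + 4} = -3 + \frac{2 + K}{4 + K}$)
$29 o{\left(4 \right)} \left(-17\right) = 29 \frac{2 \left(-5 - 4\right)}{4 + 4} \left(-17\right) = 29 \frac{2 \left(-5 - 4\right)}{8} \left(-17\right) = 29 \cdot 2 \cdot \frac{1}{8} \left(-9\right) \left(-17\right) = 29 \left(- \frac{9}{4}\right) \left(-17\right) = \left(- \frac{261}{4}\right) \left(-17\right) = \frac{4437}{4}$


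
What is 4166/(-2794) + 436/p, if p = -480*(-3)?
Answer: -597607/502920 ≈ -1.1883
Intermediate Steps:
p = 1440
4166/(-2794) + 436/p = 4166/(-2794) + 436/1440 = 4166*(-1/2794) + 436*(1/1440) = -2083/1397 + 109/360 = -597607/502920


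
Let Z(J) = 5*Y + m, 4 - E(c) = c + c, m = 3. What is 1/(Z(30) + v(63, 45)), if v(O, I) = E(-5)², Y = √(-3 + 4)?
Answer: 1/204 ≈ 0.0049020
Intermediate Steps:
E(c) = 4 - 2*c (E(c) = 4 - (c + c) = 4 - 2*c)
Y = 1 (Y = √1 = 1)
Z(J) = 8 (Z(J) = 5*1 + 3 = 5 + 3 = 8)
v(O, I) = 196 (v(O, I) = (4 - 2*(-5))² = (4 + 10)² = 14² = 196)
1/(Z(30) + v(63, 45)) = 1/(8 + 196) = 1/204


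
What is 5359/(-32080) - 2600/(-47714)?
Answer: -86145663/765332560 ≈ -0.11256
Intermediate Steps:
5359/(-32080) - 2600/(-47714) = 5359*(-1/32080) - 2600*(-1/47714) = -5359/32080 + 1300/23857 = -86145663/765332560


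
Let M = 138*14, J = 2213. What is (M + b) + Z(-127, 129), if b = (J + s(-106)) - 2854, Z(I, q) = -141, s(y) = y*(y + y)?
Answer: 23622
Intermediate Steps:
s(y) = 2*y**2 (s(y) = y*(2*y) = 2*y**2)
M = 1932
b = 21831 (b = (2213 + 2*(-106)**2) - 2854 = (2213 + 2*11236) - 2854 = (2213 + 22472) - 2854 = 24685 - 2854 = 21831)
(M + b) + Z(-127, 129) = (1932 + 21831) - 141 = 23763 - 141 = 23622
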